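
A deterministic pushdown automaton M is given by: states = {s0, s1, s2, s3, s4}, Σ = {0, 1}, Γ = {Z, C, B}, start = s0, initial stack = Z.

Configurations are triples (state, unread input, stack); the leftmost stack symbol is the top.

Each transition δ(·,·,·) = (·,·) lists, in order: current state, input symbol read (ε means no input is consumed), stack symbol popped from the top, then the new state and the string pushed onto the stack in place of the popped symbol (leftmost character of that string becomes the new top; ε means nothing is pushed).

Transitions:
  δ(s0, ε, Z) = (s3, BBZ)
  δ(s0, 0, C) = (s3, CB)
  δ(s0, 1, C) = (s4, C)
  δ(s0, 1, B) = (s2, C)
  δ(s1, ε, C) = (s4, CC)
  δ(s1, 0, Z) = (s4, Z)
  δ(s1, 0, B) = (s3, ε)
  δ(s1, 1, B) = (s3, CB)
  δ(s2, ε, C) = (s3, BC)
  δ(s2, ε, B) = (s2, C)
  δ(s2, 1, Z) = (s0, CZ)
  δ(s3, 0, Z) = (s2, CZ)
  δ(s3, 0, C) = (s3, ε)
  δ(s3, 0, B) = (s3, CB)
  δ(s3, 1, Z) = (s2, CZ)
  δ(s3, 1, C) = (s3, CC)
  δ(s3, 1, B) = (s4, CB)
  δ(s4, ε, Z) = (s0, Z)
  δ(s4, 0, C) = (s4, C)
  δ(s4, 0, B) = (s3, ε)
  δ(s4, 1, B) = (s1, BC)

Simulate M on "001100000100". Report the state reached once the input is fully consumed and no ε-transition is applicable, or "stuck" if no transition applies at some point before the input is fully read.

(s0, 001100000100, Z) ⊢ (s3, 001100000100, BBZ) ⊢ (s3, 01100000100, CBBZ) ⊢ (s3, 1100000100, BBZ) ⊢ (s4, 100000100, CBBZ)
No transition for (s4, 1, top C); M blocks with input 100000100 remaining.

stuck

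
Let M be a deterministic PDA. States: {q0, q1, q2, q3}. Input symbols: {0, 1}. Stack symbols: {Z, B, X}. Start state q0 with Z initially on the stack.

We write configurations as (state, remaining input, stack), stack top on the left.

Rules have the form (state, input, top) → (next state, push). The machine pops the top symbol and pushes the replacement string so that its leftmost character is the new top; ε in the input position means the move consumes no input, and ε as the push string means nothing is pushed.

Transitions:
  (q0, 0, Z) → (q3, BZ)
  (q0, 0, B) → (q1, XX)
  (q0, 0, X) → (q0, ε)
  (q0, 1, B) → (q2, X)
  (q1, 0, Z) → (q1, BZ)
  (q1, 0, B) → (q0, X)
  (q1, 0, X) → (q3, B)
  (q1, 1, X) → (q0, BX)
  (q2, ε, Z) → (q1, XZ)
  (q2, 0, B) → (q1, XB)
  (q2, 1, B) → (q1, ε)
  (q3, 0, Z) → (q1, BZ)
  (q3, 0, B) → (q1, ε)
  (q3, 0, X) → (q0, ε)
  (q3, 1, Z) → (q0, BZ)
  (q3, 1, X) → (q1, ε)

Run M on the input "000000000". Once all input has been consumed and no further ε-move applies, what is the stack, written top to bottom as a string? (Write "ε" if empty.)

(q0, 000000000, Z)
  read 0, top Z: go to q3, push BZ → (q3, 00000000, BZ)
  read 0, top B: go to q1, push ε → (q1, 0000000, Z)
  read 0, top Z: go to q1, push BZ → (q1, 000000, BZ)
  read 0, top B: go to q0, push X → (q0, 00000, XZ)
  read 0, top X: go to q0, push ε → (q0, 0000, Z)
  read 0, top Z: go to q3, push BZ → (q3, 000, BZ)
  read 0, top B: go to q1, push ε → (q1, 00, Z)
  read 0, top Z: go to q1, push BZ → (q1, 0, BZ)
  read 0, top B: go to q0, push X → (q0, ε, XZ)
All input consumed in state q0 with stack XZ.

XZ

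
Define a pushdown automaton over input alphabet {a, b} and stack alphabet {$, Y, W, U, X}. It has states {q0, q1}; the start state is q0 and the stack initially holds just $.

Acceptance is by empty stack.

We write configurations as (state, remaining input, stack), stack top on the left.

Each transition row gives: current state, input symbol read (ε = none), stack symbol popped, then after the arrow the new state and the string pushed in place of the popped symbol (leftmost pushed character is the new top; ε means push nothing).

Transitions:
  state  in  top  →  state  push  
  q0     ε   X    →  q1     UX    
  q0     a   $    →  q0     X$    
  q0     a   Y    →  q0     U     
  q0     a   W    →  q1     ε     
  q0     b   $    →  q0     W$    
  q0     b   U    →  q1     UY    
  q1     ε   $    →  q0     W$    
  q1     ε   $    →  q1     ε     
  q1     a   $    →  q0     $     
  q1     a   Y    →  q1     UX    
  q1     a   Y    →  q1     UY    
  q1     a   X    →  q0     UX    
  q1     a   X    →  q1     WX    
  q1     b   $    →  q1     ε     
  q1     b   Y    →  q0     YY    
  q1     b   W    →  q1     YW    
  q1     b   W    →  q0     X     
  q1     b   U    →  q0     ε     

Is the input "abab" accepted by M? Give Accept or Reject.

Reject

No computation consumes all input and empties the stack.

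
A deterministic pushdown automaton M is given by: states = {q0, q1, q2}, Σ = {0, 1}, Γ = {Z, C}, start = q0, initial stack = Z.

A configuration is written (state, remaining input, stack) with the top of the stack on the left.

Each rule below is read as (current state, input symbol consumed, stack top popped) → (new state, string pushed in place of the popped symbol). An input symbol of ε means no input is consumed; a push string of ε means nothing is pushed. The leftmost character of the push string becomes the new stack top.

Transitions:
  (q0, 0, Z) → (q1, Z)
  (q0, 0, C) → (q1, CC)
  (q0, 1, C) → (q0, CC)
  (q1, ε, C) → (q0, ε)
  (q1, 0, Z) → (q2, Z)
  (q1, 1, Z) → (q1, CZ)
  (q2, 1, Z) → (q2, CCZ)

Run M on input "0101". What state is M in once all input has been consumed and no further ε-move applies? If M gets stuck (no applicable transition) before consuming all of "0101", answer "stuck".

q0

(q0, 0101, Z) ⊢ (q1, 101, Z) ⊢ (q1, 01, CZ) ⊢ (q0, 01, Z) ⊢ (q1, 1, Z) ⊢ (q1, ε, CZ) ⊢ (q0, ε, Z)
All input consumed; M is in state q0.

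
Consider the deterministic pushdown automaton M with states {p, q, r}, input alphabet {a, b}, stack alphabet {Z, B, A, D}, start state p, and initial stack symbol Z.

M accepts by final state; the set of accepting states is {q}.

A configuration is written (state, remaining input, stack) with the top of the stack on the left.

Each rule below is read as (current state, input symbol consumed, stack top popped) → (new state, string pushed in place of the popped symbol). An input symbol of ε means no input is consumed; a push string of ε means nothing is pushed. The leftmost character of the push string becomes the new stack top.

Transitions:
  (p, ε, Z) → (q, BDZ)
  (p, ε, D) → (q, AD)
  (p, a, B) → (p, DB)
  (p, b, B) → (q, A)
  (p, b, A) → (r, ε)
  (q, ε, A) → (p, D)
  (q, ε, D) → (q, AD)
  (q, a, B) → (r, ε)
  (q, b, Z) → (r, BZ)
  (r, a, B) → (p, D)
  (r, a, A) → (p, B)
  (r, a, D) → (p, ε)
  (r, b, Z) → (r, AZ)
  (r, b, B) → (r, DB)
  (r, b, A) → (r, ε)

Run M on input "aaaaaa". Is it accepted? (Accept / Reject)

Accept

(p, aaaaaa, Z)
  ε-move, top Z: go to q, push BDZ → (q, aaaaaa, BDZ)
  read a, top B: go to r, push ε → (r, aaaaa, DZ)
  read a, top D: go to p, push ε → (p, aaaa, Z)
  ε-move, top Z: go to q, push BDZ → (q, aaaa, BDZ)
  read a, top B: go to r, push ε → (r, aaa, DZ)
  read a, top D: go to p, push ε → (p, aa, Z)
  ε-move, top Z: go to q, push BDZ → (q, aa, BDZ)
  read a, top B: go to r, push ε → (r, a, DZ)
  read a, top D: go to p, push ε → (p, ε, Z)
  ε-move, top Z: go to q, push BDZ → (q, ε, BDZ)
All input consumed; state q ∈ F.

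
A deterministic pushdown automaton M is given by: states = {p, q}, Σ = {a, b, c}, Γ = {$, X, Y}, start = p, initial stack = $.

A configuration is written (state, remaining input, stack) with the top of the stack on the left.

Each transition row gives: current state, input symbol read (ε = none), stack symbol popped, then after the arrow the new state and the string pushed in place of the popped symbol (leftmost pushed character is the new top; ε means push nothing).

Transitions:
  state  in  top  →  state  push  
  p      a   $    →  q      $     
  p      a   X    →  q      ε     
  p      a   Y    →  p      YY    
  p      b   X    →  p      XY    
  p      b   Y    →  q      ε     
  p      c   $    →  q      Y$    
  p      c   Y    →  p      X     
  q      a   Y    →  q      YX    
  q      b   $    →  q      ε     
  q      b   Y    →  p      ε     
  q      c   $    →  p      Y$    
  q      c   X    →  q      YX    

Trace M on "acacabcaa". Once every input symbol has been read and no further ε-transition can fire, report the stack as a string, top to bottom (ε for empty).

(p, acacabcaa, $)
  read a, top $: go to q, push $ → (q, cacabcaa, $)
  read c, top $: go to p, push Y$ → (p, acabcaa, Y$)
  read a, top Y: go to p, push YY → (p, cabcaa, YY$)
  read c, top Y: go to p, push X → (p, abcaa, XY$)
  read a, top X: go to q, push ε → (q, bcaa, Y$)
  read b, top Y: go to p, push ε → (p, caa, $)
  read c, top $: go to q, push Y$ → (q, aa, Y$)
  read a, top Y: go to q, push YX → (q, a, YX$)
  read a, top Y: go to q, push YX → (q, ε, YXX$)
All input consumed in state q with stack YXX$.

YXX$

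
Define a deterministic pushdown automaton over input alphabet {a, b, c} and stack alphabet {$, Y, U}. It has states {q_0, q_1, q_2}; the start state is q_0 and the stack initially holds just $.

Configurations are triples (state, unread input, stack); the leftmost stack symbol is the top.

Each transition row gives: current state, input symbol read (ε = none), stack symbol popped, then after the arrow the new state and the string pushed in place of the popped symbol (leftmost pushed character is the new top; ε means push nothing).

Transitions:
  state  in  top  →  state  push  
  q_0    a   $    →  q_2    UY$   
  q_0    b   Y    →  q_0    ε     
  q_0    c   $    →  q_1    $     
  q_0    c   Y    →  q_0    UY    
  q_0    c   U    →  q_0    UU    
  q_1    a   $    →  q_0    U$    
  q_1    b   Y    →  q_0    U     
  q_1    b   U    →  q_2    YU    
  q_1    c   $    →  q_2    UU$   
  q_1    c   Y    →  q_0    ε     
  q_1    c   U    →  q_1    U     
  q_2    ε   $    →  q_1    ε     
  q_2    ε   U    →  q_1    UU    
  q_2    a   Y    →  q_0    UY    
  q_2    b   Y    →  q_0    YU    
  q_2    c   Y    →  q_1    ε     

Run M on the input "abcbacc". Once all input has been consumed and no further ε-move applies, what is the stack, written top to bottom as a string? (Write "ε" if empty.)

(q_0, abcbacc, $)
  read a, top $: go to q_2, push UY$ → (q_2, bcbacc, UY$)
  ε-move, top U: go to q_1, push UU → (q_1, bcbacc, UUY$)
  read b, top U: go to q_2, push YU → (q_2, cbacc, YUUY$)
  read c, top Y: go to q_1, push ε → (q_1, bacc, UUY$)
  read b, top U: go to q_2, push YU → (q_2, acc, YUUY$)
  read a, top Y: go to q_0, push UY → (q_0, cc, UYUUY$)
  read c, top U: go to q_0, push UU → (q_0, c, UUYUUY$)
  read c, top U: go to q_0, push UU → (q_0, ε, UUUYUUY$)
All input consumed in state q_0 with stack UUUYUUY$.

UUUYUUY$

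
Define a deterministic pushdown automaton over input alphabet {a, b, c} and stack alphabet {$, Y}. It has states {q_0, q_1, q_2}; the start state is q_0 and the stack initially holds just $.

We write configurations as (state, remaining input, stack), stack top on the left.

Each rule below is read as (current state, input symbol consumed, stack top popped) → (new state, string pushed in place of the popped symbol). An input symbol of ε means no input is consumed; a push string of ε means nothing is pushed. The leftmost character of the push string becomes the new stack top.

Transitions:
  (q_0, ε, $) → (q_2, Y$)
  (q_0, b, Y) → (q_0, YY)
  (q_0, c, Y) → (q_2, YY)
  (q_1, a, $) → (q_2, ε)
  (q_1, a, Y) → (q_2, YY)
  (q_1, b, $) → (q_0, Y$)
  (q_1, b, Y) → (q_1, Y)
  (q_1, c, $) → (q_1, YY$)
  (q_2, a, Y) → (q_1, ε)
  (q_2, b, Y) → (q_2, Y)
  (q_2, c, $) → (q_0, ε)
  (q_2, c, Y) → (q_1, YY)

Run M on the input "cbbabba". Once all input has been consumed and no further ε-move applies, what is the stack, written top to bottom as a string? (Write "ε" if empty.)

(q_0, cbbabba, $)
  ε-move, top $: go to q_2, push Y$ → (q_2, cbbabba, Y$)
  read c, top Y: go to q_1, push YY → (q_1, bbabba, YY$)
  read b, top Y: go to q_1, push Y → (q_1, babba, YY$)
  read b, top Y: go to q_1, push Y → (q_1, abba, YY$)
  read a, top Y: go to q_2, push YY → (q_2, bba, YYY$)
  read b, top Y: go to q_2, push Y → (q_2, ba, YYY$)
  read b, top Y: go to q_2, push Y → (q_2, a, YYY$)
  read a, top Y: go to q_1, push ε → (q_1, ε, YY$)
All input consumed in state q_1 with stack YY$.

YY$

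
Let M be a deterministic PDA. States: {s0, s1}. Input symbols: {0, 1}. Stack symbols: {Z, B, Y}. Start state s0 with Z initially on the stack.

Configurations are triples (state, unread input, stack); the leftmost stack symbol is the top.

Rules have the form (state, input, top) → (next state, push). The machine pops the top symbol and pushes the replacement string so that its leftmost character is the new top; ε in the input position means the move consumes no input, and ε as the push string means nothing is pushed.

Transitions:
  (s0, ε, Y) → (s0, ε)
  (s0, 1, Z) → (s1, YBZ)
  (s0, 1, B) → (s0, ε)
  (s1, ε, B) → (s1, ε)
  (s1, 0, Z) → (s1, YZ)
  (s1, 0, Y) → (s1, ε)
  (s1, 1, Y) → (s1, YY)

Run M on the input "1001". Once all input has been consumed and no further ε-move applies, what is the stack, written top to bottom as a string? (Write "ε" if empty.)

YYZ

(s0, 1001, Z)
  read 1, top Z: go to s1, push YBZ → (s1, 001, YBZ)
  read 0, top Y: go to s1, push ε → (s1, 01, BZ)
  ε-move, top B: go to s1, push ε → (s1, 01, Z)
  read 0, top Z: go to s1, push YZ → (s1, 1, YZ)
  read 1, top Y: go to s1, push YY → (s1, ε, YYZ)
All input consumed in state s1 with stack YYZ.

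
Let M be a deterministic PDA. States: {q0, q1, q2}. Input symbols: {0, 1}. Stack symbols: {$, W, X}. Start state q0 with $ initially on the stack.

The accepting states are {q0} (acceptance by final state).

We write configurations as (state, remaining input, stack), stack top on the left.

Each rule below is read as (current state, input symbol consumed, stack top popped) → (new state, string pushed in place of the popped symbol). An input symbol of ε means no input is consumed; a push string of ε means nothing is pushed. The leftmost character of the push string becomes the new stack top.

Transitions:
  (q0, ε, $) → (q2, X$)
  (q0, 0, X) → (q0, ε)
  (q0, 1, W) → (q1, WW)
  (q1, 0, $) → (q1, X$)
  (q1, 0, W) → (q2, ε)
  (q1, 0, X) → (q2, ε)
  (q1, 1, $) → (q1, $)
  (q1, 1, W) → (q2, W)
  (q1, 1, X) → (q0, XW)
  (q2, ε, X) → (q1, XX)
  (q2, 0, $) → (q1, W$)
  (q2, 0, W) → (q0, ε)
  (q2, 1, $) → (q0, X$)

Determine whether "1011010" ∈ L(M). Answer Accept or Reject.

(q0, 1011010, $) ⊢ (q2, 1011010, X$) ⊢ (q1, 1011010, XX$) ⊢ (q0, 011010, XWX$) ⊢ (q0, 11010, WX$) ⊢ (q1, 1010, WWX$) ⊢ (q2, 010, WWX$) ⊢ (q0, 10, WX$) ⊢ (q1, 0, WWX$) ⊢ (q2, ε, WX$)
All input consumed; state q2 ∉ F and no further ε-move applies.

Reject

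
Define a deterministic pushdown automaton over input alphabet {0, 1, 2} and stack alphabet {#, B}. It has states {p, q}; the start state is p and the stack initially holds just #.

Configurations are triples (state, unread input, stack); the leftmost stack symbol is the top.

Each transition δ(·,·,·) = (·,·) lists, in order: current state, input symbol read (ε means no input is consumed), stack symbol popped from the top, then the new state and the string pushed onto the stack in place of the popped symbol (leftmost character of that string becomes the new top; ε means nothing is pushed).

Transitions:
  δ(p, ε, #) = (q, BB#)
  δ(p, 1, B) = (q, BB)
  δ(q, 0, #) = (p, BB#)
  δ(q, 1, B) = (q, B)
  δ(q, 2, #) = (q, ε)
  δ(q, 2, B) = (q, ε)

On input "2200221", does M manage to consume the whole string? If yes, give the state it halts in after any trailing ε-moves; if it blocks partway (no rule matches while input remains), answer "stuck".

(p, 2200221, #)
  ε-move, top #: go to q, push BB# → (q, 2200221, BB#)
  read 2, top B: go to q, push ε → (q, 200221, B#)
  read 2, top B: go to q, push ε → (q, 00221, #)
  read 0, top #: go to p, push BB# → (p, 0221, BB#)
No transition for (p, 0, top B); M blocks with input 0221 remaining.

stuck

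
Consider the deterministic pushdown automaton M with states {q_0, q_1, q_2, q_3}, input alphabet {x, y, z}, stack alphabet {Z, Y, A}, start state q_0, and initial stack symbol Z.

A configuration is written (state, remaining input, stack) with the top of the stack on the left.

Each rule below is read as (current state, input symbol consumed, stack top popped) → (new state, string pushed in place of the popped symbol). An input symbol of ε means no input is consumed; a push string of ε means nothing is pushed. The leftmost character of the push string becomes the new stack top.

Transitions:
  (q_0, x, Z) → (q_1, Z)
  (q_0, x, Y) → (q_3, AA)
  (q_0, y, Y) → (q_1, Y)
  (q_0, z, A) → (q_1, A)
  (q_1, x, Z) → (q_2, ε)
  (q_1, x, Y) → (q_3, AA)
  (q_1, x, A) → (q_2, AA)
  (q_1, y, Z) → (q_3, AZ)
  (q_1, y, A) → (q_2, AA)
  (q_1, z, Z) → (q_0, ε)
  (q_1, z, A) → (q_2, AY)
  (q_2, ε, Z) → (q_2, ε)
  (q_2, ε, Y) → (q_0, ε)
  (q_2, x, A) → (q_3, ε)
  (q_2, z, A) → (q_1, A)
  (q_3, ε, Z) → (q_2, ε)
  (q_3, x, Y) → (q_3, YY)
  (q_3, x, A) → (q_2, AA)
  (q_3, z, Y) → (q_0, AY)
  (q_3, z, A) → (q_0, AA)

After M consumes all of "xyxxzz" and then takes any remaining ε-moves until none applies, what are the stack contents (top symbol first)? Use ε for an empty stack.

AAZ

(q_0, xyxxzz, Z)
  read x, top Z: go to q_1, push Z → (q_1, yxxzz, Z)
  read y, top Z: go to q_3, push AZ → (q_3, xxzz, AZ)
  read x, top A: go to q_2, push AA → (q_2, xzz, AAZ)
  read x, top A: go to q_3, push ε → (q_3, zz, AZ)
  read z, top A: go to q_0, push AA → (q_0, z, AAZ)
  read z, top A: go to q_1, push A → (q_1, ε, AAZ)
All input consumed in state q_1 with stack AAZ.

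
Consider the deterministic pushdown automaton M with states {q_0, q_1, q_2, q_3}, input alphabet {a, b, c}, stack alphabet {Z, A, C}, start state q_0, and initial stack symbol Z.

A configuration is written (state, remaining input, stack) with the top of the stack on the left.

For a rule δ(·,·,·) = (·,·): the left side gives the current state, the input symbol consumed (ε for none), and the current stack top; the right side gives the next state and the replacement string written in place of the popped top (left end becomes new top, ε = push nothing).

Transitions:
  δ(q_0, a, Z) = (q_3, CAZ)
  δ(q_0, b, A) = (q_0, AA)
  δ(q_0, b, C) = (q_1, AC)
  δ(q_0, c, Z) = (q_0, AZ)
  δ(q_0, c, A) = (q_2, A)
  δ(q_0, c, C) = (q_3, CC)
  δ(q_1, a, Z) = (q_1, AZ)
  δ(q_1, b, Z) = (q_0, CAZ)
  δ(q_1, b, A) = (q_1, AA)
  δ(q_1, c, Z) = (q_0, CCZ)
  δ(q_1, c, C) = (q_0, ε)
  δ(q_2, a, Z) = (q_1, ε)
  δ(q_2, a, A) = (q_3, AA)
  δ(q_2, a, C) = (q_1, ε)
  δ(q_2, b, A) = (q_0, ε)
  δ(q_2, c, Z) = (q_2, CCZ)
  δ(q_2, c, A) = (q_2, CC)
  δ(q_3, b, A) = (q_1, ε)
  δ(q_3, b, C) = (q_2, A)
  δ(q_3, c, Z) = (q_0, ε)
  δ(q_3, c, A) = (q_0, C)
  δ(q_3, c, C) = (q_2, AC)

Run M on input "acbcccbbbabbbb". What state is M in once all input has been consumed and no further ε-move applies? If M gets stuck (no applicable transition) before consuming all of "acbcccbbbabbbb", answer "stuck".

(q_0, acbcccbbbabbbb, Z)
  read a, top Z: go to q_3, push CAZ → (q_3, cbcccbbbabbbb, CAZ)
  read c, top C: go to q_2, push AC → (q_2, bcccbbbabbbb, ACAZ)
  read b, top A: go to q_0, push ε → (q_0, cccbbbabbbb, CAZ)
  read c, top C: go to q_3, push CC → (q_3, ccbbbabbbb, CCAZ)
  read c, top C: go to q_2, push AC → (q_2, cbbbabbbb, ACCAZ)
  read c, top A: go to q_2, push CC → (q_2, bbbabbbb, CCCCAZ)
No transition for (q_2, b, top C); M blocks with input bbbabbbb remaining.

stuck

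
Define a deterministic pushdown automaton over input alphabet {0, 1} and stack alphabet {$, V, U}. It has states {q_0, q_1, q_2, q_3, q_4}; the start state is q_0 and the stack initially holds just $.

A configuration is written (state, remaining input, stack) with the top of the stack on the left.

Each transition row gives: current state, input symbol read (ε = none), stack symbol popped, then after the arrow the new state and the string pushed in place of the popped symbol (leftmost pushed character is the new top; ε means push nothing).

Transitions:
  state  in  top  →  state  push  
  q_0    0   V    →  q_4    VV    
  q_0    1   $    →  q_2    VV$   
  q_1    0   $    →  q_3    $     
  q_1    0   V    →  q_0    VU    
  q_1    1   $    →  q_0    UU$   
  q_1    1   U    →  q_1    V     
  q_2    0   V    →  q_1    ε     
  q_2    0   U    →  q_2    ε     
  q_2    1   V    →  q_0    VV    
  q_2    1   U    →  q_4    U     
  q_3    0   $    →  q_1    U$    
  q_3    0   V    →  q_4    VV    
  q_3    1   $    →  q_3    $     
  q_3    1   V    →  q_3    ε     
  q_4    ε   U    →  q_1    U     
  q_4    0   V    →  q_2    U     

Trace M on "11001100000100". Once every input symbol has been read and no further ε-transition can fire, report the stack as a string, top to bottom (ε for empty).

(q_0, 11001100000100, $) ⊢ (q_2, 1001100000100, VV$) ⊢ (q_0, 001100000100, VVV$) ⊢ (q_4, 01100000100, VVVV$) ⊢ (q_2, 1100000100, UVVV$) ⊢ (q_4, 100000100, UVVV$) ⊢ (q_1, 100000100, UVVV$) ⊢ (q_1, 00000100, VVVV$) ⊢ (q_0, 0000100, VUVVV$) ⊢ (q_4, 000100, VVUVVV$) ⊢ (q_2, 00100, UVUVVV$) ⊢ (q_2, 0100, VUVVV$) ⊢ (q_1, 100, UVVV$) ⊢ (q_1, 00, VVVV$) ⊢ (q_0, 0, VUVVV$) ⊢ (q_4, ε, VVUVVV$)
All input consumed in state q_4 with stack VVUVVV$.

VVUVVV$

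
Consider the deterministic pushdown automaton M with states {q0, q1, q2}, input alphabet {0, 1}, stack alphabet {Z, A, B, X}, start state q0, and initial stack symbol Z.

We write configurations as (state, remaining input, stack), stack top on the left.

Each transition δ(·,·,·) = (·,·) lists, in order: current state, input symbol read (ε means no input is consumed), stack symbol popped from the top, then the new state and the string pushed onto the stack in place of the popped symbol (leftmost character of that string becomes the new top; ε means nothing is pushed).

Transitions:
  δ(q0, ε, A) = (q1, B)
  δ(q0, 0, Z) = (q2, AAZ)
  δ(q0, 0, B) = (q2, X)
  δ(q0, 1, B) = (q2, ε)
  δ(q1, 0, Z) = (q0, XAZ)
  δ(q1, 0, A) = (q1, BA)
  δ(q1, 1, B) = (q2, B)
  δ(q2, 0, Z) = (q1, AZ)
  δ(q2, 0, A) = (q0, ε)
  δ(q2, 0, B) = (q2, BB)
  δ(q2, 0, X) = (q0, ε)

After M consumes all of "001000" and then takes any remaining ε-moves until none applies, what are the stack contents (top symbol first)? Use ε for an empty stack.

(q0, 001000, Z) ⊢ (q2, 01000, AAZ) ⊢ (q0, 1000, AZ) ⊢ (q1, 1000, BZ) ⊢ (q2, 000, BZ) ⊢ (q2, 00, BBZ) ⊢ (q2, 0, BBBZ) ⊢ (q2, ε, BBBBZ)
All input consumed in state q2 with stack BBBBZ.

BBBBZ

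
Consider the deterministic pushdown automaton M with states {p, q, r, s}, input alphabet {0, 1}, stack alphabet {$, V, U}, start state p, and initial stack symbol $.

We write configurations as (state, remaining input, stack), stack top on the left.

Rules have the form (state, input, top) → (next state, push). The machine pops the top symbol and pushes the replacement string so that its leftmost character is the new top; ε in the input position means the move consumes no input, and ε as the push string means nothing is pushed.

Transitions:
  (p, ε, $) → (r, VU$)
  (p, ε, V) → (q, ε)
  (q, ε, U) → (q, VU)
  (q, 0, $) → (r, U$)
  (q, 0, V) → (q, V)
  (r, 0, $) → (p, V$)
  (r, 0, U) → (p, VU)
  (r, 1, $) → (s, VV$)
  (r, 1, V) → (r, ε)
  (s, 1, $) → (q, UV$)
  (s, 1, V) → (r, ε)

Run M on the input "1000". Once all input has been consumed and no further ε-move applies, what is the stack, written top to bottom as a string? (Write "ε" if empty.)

(p, 1000, $)
  ε-move, top $: go to r, push VU$ → (r, 1000, VU$)
  read 1, top V: go to r, push ε → (r, 000, U$)
  read 0, top U: go to p, push VU → (p, 00, VU$)
  ε-move, top V: go to q, push ε → (q, 00, U$)
  ε-move, top U: go to q, push VU → (q, 00, VU$)
  read 0, top V: go to q, push V → (q, 0, VU$)
  read 0, top V: go to q, push V → (q, ε, VU$)
All input consumed in state q with stack VU$.

VU$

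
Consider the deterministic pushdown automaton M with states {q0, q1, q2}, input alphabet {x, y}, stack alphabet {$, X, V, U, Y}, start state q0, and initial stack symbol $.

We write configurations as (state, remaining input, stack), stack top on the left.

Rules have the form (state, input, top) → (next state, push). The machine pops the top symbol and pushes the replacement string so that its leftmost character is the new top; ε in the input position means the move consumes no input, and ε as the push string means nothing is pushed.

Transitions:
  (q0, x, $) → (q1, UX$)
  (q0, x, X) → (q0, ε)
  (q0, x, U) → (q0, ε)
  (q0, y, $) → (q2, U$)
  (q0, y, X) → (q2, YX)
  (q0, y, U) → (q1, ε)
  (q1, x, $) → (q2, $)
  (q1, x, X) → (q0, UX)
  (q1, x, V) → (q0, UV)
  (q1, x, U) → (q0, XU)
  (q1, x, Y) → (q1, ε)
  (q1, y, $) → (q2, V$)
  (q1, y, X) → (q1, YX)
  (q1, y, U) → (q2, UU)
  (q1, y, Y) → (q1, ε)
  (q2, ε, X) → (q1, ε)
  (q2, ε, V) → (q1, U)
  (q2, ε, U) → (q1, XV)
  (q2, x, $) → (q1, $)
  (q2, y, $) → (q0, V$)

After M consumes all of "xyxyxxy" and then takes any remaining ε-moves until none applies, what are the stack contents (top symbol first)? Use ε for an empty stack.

(q0, xyxyxxy, $)
  read x, top $: go to q1, push UX$ → (q1, yxyxxy, UX$)
  read y, top U: go to q2, push UU → (q2, xyxxy, UUX$)
  ε-move, top U: go to q1, push XV → (q1, xyxxy, XVUX$)
  read x, top X: go to q0, push UX → (q0, yxxy, UXVUX$)
  read y, top U: go to q1, push ε → (q1, xxy, XVUX$)
  read x, top X: go to q0, push UX → (q0, xy, UXVUX$)
  read x, top U: go to q0, push ε → (q0, y, XVUX$)
  read y, top X: go to q2, push YX → (q2, ε, YXVUX$)
All input consumed in state q2 with stack YXVUX$.

YXVUX$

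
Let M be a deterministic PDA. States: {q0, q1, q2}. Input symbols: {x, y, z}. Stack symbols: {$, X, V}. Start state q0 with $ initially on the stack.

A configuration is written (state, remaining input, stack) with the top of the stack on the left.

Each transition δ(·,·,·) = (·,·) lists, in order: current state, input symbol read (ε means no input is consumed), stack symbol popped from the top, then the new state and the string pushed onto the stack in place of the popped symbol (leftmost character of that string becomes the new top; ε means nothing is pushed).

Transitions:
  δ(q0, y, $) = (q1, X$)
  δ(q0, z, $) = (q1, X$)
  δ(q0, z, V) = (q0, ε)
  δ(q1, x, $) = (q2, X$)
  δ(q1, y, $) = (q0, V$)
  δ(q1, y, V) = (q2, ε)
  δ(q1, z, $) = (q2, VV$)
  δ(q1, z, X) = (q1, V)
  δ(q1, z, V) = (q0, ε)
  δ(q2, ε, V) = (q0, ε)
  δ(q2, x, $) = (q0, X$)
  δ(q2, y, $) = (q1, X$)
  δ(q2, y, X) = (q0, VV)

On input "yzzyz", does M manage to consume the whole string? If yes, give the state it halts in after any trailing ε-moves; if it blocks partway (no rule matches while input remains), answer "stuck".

(q0, yzzyz, $)
  read y, top $: go to q1, push X$ → (q1, zzyz, X$)
  read z, top X: go to q1, push V → (q1, zyz, V$)
  read z, top V: go to q0, push ε → (q0, yz, $)
  read y, top $: go to q1, push X$ → (q1, z, X$)
  read z, top X: go to q1, push V → (q1, ε, V$)
All input consumed; M is in state q1.

q1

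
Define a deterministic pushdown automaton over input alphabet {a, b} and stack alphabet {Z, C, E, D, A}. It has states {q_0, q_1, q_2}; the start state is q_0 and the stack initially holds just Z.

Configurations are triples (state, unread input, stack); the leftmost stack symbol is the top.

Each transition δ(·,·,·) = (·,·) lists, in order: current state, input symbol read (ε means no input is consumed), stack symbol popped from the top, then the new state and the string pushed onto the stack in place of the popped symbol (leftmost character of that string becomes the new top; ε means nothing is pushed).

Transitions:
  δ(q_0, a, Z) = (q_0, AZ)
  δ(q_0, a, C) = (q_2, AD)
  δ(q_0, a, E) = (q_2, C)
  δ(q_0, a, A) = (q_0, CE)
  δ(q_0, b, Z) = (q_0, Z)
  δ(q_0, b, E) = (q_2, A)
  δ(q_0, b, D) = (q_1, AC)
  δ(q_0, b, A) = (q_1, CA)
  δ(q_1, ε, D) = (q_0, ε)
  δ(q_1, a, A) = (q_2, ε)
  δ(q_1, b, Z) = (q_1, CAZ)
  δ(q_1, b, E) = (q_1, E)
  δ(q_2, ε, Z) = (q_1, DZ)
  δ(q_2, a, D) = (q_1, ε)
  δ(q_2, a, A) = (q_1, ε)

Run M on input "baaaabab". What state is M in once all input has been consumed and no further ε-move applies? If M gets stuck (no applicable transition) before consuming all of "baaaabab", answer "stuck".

q_1

(q_0, baaaabab, Z)
  read b, top Z: go to q_0, push Z → (q_0, aaaabab, Z)
  read a, top Z: go to q_0, push AZ → (q_0, aaabab, AZ)
  read a, top A: go to q_0, push CE → (q_0, aabab, CEZ)
  read a, top C: go to q_2, push AD → (q_2, abab, ADEZ)
  read a, top A: go to q_1, push ε → (q_1, bab, DEZ)
  ε-move, top D: go to q_0, push ε → (q_0, bab, EZ)
  read b, top E: go to q_2, push A → (q_2, ab, AZ)
  read a, top A: go to q_1, push ε → (q_1, b, Z)
  read b, top Z: go to q_1, push CAZ → (q_1, ε, CAZ)
All input consumed; M is in state q_1.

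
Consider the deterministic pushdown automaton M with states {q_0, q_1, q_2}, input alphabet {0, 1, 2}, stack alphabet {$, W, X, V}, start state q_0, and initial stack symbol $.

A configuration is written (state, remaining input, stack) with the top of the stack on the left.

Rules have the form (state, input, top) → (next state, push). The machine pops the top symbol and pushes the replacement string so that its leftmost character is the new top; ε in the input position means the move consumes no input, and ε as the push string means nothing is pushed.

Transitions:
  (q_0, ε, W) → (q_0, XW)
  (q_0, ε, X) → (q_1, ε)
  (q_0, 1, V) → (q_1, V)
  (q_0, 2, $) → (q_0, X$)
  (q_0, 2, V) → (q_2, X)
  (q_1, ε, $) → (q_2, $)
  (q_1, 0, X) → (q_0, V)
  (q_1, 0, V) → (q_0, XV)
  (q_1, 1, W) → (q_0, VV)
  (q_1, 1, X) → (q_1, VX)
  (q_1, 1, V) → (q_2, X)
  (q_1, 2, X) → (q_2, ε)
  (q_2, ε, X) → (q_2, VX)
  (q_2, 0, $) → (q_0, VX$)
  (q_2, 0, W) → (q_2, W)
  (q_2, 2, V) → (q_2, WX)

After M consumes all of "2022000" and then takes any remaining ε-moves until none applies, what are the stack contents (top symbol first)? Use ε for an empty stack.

(q_0, 2022000, $)
  read 2, top $: go to q_0, push X$ → (q_0, 022000, X$)
  ε-move, top X: go to q_1, push ε → (q_1, 022000, $)
  ε-move, top $: go to q_2, push $ → (q_2, 022000, $)
  read 0, top $: go to q_0, push VX$ → (q_0, 22000, VX$)
  read 2, top V: go to q_2, push X → (q_2, 2000, XX$)
  ε-move, top X: go to q_2, push VX → (q_2, 2000, VXX$)
  read 2, top V: go to q_2, push WX → (q_2, 000, WXXX$)
  read 0, top W: go to q_2, push W → (q_2, 00, WXXX$)
  read 0, top W: go to q_2, push W → (q_2, 0, WXXX$)
  read 0, top W: go to q_2, push W → (q_2, ε, WXXX$)
All input consumed in state q_2 with stack WXXX$.

WXXX$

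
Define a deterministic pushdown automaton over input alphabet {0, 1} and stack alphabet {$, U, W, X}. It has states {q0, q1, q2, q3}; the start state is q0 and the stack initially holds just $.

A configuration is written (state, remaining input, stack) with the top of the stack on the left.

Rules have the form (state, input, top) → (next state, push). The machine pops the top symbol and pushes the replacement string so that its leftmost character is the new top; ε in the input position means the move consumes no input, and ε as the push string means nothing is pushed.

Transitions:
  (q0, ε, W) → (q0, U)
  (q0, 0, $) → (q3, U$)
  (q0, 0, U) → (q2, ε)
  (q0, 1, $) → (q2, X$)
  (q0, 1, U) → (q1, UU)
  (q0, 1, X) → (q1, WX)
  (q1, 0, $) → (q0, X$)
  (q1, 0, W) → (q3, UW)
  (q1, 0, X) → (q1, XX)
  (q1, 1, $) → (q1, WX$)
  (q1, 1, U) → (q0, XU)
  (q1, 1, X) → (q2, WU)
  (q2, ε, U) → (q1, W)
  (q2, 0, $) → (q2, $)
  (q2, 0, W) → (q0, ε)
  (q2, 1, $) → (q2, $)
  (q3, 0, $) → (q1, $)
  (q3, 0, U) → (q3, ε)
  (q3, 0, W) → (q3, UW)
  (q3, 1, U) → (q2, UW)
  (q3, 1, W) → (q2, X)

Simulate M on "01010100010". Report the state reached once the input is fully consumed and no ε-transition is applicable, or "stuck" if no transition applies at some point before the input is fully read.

q3

(q0, 01010100010, $) ⊢ (q3, 1010100010, U$) ⊢ (q2, 010100010, UW$) ⊢ (q1, 010100010, WW$) ⊢ (q3, 10100010, UWW$) ⊢ (q2, 0100010, UWWW$) ⊢ (q1, 0100010, WWWW$) ⊢ (q3, 100010, UWWWW$) ⊢ (q2, 00010, UWWWWW$) ⊢ (q1, 00010, WWWWWW$) ⊢ (q3, 0010, UWWWWWW$) ⊢ (q3, 010, WWWWWW$) ⊢ (q3, 10, UWWWWWW$) ⊢ (q2, 0, UWWWWWWW$) ⊢ (q1, 0, WWWWWWWW$) ⊢ (q3, ε, UWWWWWWWW$)
All input consumed; M is in state q3.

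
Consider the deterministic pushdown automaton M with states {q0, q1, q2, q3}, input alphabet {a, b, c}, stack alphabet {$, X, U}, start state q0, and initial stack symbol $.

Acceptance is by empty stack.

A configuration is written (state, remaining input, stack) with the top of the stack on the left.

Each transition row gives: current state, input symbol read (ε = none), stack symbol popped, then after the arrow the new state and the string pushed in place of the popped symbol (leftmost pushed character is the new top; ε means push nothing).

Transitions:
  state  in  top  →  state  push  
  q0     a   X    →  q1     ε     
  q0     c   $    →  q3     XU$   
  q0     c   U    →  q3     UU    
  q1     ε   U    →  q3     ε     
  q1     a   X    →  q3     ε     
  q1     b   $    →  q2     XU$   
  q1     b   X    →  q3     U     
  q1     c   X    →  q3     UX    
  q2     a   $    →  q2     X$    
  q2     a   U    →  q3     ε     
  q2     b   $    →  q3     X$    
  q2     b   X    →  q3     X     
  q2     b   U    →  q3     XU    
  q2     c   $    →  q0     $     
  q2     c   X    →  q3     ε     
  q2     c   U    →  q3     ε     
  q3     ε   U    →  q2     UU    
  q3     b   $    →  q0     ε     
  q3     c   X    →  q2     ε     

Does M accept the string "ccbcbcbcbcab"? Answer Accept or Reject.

(q0, ccbcbcbcbcab, $) ⊢ (q3, cbcbcbcbcab, XU$) ⊢ (q2, bcbcbcbcab, U$) ⊢ (q3, cbcbcbcab, XU$) ⊢ (q2, bcbcbcab, U$) ⊢ (q3, cbcbcab, XU$) ⊢ (q2, bcbcab, U$) ⊢ (q3, cbcab, XU$) ⊢ (q2, bcab, U$) ⊢ (q3, cab, XU$) ⊢ (q2, ab, U$) ⊢ (q3, b, $) ⊢ (q0, ε, ε)
All input consumed and the stack is empty.

Accept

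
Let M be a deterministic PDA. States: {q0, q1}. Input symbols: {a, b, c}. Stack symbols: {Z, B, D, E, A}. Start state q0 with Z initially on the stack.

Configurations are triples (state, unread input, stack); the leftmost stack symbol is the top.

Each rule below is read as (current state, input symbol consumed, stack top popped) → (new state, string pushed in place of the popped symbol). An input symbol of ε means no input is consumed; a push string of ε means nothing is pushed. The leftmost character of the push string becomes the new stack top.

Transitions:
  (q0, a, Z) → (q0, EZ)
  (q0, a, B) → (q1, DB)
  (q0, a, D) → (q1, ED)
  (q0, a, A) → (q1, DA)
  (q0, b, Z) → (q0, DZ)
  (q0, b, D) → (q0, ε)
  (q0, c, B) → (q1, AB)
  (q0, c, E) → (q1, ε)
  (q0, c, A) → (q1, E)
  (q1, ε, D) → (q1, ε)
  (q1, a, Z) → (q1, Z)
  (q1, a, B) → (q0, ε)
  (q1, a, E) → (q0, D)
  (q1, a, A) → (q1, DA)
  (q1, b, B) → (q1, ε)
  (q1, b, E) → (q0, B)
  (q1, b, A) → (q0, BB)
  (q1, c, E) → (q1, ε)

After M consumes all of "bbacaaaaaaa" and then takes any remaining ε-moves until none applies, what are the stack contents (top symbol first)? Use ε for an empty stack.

Z

(q0, bbacaaaaaaa, Z)
  read b, top Z: go to q0, push DZ → (q0, bacaaaaaaa, DZ)
  read b, top D: go to q0, push ε → (q0, acaaaaaaa, Z)
  read a, top Z: go to q0, push EZ → (q0, caaaaaaa, EZ)
  read c, top E: go to q1, push ε → (q1, aaaaaaa, Z)
  read a, top Z: go to q1, push Z → (q1, aaaaaa, Z)
  read a, top Z: go to q1, push Z → (q1, aaaaa, Z)
  read a, top Z: go to q1, push Z → (q1, aaaa, Z)
  read a, top Z: go to q1, push Z → (q1, aaa, Z)
  read a, top Z: go to q1, push Z → (q1, aa, Z)
  read a, top Z: go to q1, push Z → (q1, a, Z)
  read a, top Z: go to q1, push Z → (q1, ε, Z)
All input consumed in state q1 with stack Z.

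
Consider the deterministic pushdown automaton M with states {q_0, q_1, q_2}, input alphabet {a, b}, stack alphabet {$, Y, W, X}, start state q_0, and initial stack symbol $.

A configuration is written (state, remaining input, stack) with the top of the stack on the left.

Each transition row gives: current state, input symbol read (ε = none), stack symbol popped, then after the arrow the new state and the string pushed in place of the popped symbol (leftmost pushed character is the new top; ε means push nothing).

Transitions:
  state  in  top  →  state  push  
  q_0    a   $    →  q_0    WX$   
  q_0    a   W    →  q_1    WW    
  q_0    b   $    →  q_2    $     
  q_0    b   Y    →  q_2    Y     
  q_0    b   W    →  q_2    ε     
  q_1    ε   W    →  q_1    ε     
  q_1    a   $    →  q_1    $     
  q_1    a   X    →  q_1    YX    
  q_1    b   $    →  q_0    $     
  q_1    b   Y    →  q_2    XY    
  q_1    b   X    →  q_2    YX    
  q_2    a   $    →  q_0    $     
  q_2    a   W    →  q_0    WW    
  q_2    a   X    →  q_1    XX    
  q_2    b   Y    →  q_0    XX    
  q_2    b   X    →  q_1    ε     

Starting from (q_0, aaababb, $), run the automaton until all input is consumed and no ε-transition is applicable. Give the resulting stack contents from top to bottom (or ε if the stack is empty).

(q_0, aaababb, $) ⊢ (q_0, aababb, WX$) ⊢ (q_1, ababb, WWX$) ⊢ (q_1, ababb, WX$) ⊢ (q_1, ababb, X$) ⊢ (q_1, babb, YX$) ⊢ (q_2, abb, XYX$) ⊢ (q_1, bb, XXYX$) ⊢ (q_2, b, YXXYX$) ⊢ (q_0, ε, XXXXYX$)
All input consumed in state q_0 with stack XXXXYX$.

XXXXYX$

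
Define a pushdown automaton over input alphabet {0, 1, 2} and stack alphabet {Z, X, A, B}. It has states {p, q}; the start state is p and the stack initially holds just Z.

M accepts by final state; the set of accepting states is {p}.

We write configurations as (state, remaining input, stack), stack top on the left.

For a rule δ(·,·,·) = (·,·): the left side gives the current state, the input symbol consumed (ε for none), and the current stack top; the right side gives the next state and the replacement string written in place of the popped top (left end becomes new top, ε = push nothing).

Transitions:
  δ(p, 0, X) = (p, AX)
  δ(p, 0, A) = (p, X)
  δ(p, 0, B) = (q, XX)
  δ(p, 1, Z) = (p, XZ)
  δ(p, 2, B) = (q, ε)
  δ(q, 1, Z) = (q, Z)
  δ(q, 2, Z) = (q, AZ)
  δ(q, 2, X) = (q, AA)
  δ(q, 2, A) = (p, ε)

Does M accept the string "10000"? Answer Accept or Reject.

Accept

One accepting computation: (p, 10000, Z) ⊢ (p, 0000, XZ) ⊢ (p, 000, AXZ) ⊢ (p, 00, XXZ) ⊢ (p, 0, AXXZ) ⊢ (p, ε, XXXZ)
All input consumed and state p ∈ F.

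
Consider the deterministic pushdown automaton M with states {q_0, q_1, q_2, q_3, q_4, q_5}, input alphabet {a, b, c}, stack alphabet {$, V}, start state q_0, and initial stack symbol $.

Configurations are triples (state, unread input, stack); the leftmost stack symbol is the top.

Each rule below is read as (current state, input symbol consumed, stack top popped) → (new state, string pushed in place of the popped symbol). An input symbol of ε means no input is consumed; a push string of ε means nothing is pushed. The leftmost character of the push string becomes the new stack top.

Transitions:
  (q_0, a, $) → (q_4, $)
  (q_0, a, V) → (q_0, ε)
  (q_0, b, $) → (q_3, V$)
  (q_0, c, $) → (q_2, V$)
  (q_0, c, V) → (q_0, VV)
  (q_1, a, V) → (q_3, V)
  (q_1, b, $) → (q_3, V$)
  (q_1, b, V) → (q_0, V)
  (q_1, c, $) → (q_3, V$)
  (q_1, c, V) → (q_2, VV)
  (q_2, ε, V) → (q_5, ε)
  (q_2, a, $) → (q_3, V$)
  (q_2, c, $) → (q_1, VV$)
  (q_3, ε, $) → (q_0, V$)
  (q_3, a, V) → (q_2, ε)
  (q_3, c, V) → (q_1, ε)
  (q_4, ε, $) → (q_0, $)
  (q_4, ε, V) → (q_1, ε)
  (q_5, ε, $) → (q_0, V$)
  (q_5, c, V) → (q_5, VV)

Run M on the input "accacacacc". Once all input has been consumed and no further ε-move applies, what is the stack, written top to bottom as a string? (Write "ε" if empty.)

VVV$

(q_0, accacacacc, $)
  read a, top $: go to q_4, push $ → (q_4, ccacacacc, $)
  ε-move, top $: go to q_0, push $ → (q_0, ccacacacc, $)
  read c, top $: go to q_2, push V$ → (q_2, cacacacc, V$)
  ε-move, top V: go to q_5, push ε → (q_5, cacacacc, $)
  ε-move, top $: go to q_0, push V$ → (q_0, cacacacc, V$)
  read c, top V: go to q_0, push VV → (q_0, acacacc, VV$)
  read a, top V: go to q_0, push ε → (q_0, cacacc, V$)
  read c, top V: go to q_0, push VV → (q_0, acacc, VV$)
  read a, top V: go to q_0, push ε → (q_0, cacc, V$)
  read c, top V: go to q_0, push VV → (q_0, acc, VV$)
  read a, top V: go to q_0, push ε → (q_0, cc, V$)
  read c, top V: go to q_0, push VV → (q_0, c, VV$)
  read c, top V: go to q_0, push VV → (q_0, ε, VVV$)
All input consumed in state q_0 with stack VVV$.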